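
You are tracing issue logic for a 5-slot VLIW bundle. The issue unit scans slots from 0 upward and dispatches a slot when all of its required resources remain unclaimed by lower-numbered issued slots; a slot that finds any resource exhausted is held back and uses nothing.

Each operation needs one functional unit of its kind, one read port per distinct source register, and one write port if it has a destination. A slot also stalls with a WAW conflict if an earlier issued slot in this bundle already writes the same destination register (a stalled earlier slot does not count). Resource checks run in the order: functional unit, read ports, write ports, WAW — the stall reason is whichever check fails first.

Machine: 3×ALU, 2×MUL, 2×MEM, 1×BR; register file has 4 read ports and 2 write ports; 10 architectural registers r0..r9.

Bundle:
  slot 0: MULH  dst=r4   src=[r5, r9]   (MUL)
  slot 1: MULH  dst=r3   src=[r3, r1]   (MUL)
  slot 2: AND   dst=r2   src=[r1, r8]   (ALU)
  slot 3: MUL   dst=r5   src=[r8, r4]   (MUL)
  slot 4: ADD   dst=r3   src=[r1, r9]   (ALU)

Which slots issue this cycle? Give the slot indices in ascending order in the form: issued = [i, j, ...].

[0] MUL needs rd=2 wr=1: ok; after: ALU=3 MUL=1 MEM=2 BR=1, R=2, W=1
[1] MUL needs rd=2 wr=1: ok; after: ALU=3 MUL=0 MEM=2 BR=1, R=0, W=0
[2] ALU needs rd=2 wr=1: RD_PORT; after: ALU=3 MUL=0 MEM=2 BR=1, R=0, W=0
[3] MUL needs rd=2 wr=1: FU; after: ALU=3 MUL=0 MEM=2 BR=1, R=0, W=0
[4] ALU needs rd=2 wr=1: RD_PORT; after: ALU=3 MUL=0 MEM=2 BR=1, R=0, W=0

issued = [0, 1]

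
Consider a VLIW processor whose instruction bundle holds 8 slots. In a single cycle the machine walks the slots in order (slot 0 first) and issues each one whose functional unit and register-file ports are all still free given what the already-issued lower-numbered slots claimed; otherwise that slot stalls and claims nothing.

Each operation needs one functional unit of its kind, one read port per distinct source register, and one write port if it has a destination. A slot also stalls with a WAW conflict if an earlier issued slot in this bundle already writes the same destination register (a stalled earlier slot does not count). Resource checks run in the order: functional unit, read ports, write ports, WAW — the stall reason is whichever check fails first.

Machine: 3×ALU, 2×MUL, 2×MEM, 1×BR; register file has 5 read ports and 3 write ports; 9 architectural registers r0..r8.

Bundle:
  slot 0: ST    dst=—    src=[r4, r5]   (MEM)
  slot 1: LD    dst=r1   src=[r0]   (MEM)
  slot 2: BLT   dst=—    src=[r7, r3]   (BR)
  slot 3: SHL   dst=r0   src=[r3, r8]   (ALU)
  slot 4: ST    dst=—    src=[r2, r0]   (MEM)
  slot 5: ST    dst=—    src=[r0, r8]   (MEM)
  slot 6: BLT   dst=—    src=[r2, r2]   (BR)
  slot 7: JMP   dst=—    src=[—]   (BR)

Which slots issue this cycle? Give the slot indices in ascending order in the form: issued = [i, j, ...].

issued = [0, 1, 2]

slot 0 (MEM): ISSUE — free A3,Mu2,Ld1,B1 rp3 wp3
slot 1 (MEM): ISSUE — free A3,Mu2,Ld0,B1 rp2 wp2
slot 2 (BR): ISSUE — free A3,Mu2,Ld0,B0 rp0 wp2
slot 3 (ALU): stall RD_PORT — free A3,Mu2,Ld0,B0 rp0 wp2
slot 4 (MEM): stall FU — free A3,Mu2,Ld0,B0 rp0 wp2
slot 5 (MEM): stall FU — free A3,Mu2,Ld0,B0 rp0 wp2
slot 6 (BR): stall FU — free A3,Mu2,Ld0,B0 rp0 wp2
slot 7 (BR): stall FU — free A3,Mu2,Ld0,B0 rp0 wp2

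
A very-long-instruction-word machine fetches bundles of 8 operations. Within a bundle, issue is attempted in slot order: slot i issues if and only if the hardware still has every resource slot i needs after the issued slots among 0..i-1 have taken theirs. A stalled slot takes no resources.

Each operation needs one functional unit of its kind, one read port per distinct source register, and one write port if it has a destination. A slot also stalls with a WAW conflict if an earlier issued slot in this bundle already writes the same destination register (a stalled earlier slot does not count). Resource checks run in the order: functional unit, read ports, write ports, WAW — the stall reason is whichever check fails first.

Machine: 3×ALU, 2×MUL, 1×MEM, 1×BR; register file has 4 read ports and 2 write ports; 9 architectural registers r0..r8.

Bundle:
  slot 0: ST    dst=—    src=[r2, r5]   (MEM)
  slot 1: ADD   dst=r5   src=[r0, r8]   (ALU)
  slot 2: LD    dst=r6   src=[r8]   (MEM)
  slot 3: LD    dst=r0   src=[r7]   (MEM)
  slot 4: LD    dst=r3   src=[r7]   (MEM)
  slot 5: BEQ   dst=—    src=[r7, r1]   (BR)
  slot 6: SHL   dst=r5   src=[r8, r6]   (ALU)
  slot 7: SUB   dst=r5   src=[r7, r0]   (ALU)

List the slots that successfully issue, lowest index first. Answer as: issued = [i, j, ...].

issued = [0, 1]

(0) want 1×MEM +2rd +0wr — yes → AL3|MU2|ME0|BR1|rd2|wr2
(1) want 1×ALU +2rd +1wr — yes → AL2|MU2|ME0|BR1|rd0|wr1
(2) want 1×MEM +1rd +1wr — FU → AL2|MU2|ME0|BR1|rd0|wr1
(3) want 1×MEM +1rd +1wr — FU → AL2|MU2|ME0|BR1|rd0|wr1
(4) want 1×MEM +1rd +1wr — FU → AL2|MU2|ME0|BR1|rd0|wr1
(5) want 1×BR +2rd +0wr — RD_PORT → AL2|MU2|ME0|BR1|rd0|wr1
(6) want 1×ALU +2rd +1wr — RD_PORT → AL2|MU2|ME0|BR1|rd0|wr1
(7) want 1×ALU +2rd +1wr — RD_PORT → AL2|MU2|ME0|BR1|rd0|wr1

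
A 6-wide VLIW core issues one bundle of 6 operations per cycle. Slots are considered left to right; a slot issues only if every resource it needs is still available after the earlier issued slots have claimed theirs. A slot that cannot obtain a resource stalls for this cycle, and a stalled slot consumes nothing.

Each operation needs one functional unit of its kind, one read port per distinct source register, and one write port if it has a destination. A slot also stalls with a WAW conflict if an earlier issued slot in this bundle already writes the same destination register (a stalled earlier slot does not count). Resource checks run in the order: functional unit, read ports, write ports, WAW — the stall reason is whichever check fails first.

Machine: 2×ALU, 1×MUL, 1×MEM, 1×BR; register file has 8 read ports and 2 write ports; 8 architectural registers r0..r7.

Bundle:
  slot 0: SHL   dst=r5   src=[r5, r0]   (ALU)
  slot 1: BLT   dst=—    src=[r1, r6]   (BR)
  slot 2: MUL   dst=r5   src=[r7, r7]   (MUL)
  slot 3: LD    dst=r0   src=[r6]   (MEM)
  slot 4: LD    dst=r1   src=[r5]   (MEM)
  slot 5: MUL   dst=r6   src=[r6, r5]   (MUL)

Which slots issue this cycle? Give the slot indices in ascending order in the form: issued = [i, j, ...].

(0) want 1×ALU +2rd +1wr — yes → AL1|MU1|ME1|BR1|rd6|wr1
(1) want 1×BR +2rd +0wr — yes → AL1|MU1|ME1|BR0|rd4|wr1
(2) want 1×MUL +1rd +1wr — WAW → AL1|MU1|ME1|BR0|rd4|wr1
(3) want 1×MEM +1rd +1wr — yes → AL1|MU1|ME0|BR0|rd3|wr0
(4) want 1×MEM +1rd +1wr — FU → AL1|MU1|ME0|BR0|rd3|wr0
(5) want 1×MUL +2rd +1wr — WR_PORT → AL1|MU1|ME0|BR0|rd3|wr0

issued = [0, 1, 3]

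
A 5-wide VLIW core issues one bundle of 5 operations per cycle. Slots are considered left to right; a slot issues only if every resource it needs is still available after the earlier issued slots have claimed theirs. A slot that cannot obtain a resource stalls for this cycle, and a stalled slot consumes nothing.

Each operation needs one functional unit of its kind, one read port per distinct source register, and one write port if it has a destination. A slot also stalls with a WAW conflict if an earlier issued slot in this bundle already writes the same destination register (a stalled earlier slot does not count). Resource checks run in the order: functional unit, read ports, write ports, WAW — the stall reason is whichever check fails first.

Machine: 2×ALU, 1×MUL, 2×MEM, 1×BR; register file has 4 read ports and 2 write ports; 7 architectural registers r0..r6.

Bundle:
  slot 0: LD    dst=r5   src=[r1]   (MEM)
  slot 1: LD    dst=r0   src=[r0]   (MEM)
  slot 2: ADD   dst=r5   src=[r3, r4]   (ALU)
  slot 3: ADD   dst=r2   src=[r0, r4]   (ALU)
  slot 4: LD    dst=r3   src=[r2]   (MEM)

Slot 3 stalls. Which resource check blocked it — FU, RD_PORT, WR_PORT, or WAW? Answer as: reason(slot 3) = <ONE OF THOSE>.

[0] MEM needs rd=1 wr=1: ok; after: ALU=2 MUL=1 MEM=1 BR=1, R=3, W=1
[1] MEM needs rd=1 wr=1: ok; after: ALU=2 MUL=1 MEM=0 BR=1, R=2, W=0
[2] ALU needs rd=2 wr=1: WR_PORT; after: ALU=2 MUL=1 MEM=0 BR=1, R=2, W=0
[3] ALU needs rd=2 wr=1: WR_PORT; after: ALU=2 MUL=1 MEM=0 BR=1, R=2, W=0
[4] MEM needs rd=1 wr=1: FU; after: ALU=2 MUL=1 MEM=0 BR=1, R=2, W=0

reason(slot 3) = WR_PORT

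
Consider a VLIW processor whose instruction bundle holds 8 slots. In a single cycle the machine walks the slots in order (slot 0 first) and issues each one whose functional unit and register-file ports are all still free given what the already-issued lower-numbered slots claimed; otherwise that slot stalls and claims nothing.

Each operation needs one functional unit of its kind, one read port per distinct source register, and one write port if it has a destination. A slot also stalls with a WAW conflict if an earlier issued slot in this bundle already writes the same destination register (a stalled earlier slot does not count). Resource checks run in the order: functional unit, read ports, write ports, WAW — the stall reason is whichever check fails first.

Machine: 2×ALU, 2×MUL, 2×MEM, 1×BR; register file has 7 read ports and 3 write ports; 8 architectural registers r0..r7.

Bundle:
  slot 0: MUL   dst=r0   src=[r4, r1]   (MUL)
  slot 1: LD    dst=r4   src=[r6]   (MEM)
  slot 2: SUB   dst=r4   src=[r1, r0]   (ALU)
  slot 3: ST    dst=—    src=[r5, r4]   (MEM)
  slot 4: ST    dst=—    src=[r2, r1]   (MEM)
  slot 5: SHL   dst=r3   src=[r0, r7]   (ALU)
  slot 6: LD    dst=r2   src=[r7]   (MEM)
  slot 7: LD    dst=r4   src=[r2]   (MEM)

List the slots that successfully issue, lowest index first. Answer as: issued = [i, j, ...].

#0 MUL src=r4,r1 dispatched  <A:2 Mu:1 Ld:2 B:1 rd:5 wr:2>
#1 MEM src=r6 dispatched  <A:2 Mu:1 Ld:1 B:1 rd:4 wr:1>
#2 ALU src=r1,r0 held:WAW  <A:2 Mu:1 Ld:1 B:1 rd:4 wr:1>
#3 MEM src=r5,r4 dispatched  <A:2 Mu:1 Ld:0 B:1 rd:2 wr:1>
#4 MEM src=r2,r1 held:FU  <A:2 Mu:1 Ld:0 B:1 rd:2 wr:1>
#5 ALU src=r0,r7 dispatched  <A:1 Mu:1 Ld:0 B:1 rd:0 wr:0>
#6 MEM src=r7 held:FU  <A:1 Mu:1 Ld:0 B:1 rd:0 wr:0>
#7 MEM src=r2 held:FU  <A:1 Mu:1 Ld:0 B:1 rd:0 wr:0>

issued = [0, 1, 3, 5]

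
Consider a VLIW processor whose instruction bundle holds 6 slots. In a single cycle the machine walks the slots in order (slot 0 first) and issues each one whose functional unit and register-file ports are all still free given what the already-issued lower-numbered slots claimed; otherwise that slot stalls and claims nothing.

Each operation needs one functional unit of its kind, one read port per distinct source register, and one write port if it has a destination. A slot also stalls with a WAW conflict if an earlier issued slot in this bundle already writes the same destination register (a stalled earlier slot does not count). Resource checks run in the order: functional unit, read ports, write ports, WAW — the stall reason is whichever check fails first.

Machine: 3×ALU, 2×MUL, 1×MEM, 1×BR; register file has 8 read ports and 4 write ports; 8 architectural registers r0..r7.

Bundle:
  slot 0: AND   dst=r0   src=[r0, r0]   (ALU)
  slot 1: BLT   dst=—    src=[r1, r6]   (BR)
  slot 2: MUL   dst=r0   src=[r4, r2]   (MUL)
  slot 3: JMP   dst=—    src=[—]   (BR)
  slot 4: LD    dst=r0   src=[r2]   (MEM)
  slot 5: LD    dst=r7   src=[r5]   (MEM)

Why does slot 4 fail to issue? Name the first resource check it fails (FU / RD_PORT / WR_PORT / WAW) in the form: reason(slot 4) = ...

reason(slot 4) = WAW

slot 0 (ALU): ISSUE — free A2,Mu2,Ld1,B1 rp7 wp3
slot 1 (BR): ISSUE — free A2,Mu2,Ld1,B0 rp5 wp3
slot 2 (MUL): stall WAW — free A2,Mu2,Ld1,B0 rp5 wp3
slot 3 (BR): stall FU — free A2,Mu2,Ld1,B0 rp5 wp3
slot 4 (MEM): stall WAW — free A2,Mu2,Ld1,B0 rp5 wp3
slot 5 (MEM): ISSUE — free A2,Mu2,Ld0,B0 rp4 wp2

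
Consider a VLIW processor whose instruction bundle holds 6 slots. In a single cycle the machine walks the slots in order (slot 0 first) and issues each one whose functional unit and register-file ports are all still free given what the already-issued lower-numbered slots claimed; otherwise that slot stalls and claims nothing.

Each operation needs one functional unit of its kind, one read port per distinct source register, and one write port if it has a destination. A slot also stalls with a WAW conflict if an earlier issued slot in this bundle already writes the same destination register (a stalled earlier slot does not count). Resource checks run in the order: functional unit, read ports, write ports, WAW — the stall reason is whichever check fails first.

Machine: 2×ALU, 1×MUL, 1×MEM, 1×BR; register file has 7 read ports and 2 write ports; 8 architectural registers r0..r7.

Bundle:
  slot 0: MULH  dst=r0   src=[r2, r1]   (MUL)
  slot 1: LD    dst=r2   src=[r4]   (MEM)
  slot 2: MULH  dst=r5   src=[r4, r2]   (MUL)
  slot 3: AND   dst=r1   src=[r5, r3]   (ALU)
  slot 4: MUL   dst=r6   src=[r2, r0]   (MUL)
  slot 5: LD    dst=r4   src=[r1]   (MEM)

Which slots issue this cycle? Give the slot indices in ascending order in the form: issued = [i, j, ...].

issued = [0, 1]

#0 MUL src=r2,r1 dispatched  <A:2 Mu:0 Ld:1 B:1 rd:5 wr:1>
#1 MEM src=r4 dispatched  <A:2 Mu:0 Ld:0 B:1 rd:4 wr:0>
#2 MUL src=r4,r2 held:FU  <A:2 Mu:0 Ld:0 B:1 rd:4 wr:0>
#3 ALU src=r5,r3 held:WR_PORT  <A:2 Mu:0 Ld:0 B:1 rd:4 wr:0>
#4 MUL src=r2,r0 held:FU  <A:2 Mu:0 Ld:0 B:1 rd:4 wr:0>
#5 MEM src=r1 held:FU  <A:2 Mu:0 Ld:0 B:1 rd:4 wr:0>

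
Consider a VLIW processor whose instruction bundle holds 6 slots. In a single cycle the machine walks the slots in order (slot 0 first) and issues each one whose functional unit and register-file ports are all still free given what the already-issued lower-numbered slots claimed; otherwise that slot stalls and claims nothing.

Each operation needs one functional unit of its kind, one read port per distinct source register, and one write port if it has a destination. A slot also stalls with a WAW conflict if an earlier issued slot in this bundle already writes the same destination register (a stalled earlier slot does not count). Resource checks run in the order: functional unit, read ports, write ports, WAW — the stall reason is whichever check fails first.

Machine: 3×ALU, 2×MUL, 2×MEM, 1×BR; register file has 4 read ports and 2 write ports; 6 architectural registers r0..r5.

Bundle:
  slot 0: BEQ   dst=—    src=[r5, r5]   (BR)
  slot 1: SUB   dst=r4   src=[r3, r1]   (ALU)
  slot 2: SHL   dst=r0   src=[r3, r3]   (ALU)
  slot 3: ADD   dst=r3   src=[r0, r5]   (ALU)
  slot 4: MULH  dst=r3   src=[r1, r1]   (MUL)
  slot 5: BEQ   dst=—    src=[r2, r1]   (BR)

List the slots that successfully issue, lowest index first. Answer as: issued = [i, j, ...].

(0) want 1×BR +1rd +0wr — yes → AL3|MU2|ME2|BR0|rd3|wr2
(1) want 1×ALU +2rd +1wr — yes → AL2|MU2|ME2|BR0|rd1|wr1
(2) want 1×ALU +1rd +1wr — yes → AL1|MU2|ME2|BR0|rd0|wr0
(3) want 1×ALU +2rd +1wr — RD_PORT → AL1|MU2|ME2|BR0|rd0|wr0
(4) want 1×MUL +1rd +1wr — RD_PORT → AL1|MU2|ME2|BR0|rd0|wr0
(5) want 1×BR +2rd +0wr — FU → AL1|MU2|ME2|BR0|rd0|wr0

issued = [0, 1, 2]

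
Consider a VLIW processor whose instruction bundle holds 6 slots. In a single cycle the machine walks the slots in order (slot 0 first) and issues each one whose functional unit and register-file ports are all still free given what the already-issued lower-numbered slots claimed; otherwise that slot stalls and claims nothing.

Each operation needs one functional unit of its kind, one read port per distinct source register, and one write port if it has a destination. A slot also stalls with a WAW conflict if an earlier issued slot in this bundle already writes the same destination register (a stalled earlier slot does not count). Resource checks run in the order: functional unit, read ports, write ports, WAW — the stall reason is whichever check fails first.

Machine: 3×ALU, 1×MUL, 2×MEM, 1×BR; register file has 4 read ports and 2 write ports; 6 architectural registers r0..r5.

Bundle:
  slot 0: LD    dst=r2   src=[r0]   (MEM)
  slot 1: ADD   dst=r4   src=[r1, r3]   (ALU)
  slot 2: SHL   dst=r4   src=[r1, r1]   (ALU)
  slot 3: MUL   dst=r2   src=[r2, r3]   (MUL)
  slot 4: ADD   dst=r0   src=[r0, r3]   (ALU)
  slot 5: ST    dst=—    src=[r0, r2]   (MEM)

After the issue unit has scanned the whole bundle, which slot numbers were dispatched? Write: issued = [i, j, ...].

issued = [0, 1]

[0] MEM needs rd=1 wr=1: ok; after: ALU=3 MUL=1 MEM=1 BR=1, R=3, W=1
[1] ALU needs rd=2 wr=1: ok; after: ALU=2 MUL=1 MEM=1 BR=1, R=1, W=0
[2] ALU needs rd=1 wr=1: WR_PORT; after: ALU=2 MUL=1 MEM=1 BR=1, R=1, W=0
[3] MUL needs rd=2 wr=1: RD_PORT; after: ALU=2 MUL=1 MEM=1 BR=1, R=1, W=0
[4] ALU needs rd=2 wr=1: RD_PORT; after: ALU=2 MUL=1 MEM=1 BR=1, R=1, W=0
[5] MEM needs rd=2 wr=0: RD_PORT; after: ALU=2 MUL=1 MEM=1 BR=1, R=1, W=0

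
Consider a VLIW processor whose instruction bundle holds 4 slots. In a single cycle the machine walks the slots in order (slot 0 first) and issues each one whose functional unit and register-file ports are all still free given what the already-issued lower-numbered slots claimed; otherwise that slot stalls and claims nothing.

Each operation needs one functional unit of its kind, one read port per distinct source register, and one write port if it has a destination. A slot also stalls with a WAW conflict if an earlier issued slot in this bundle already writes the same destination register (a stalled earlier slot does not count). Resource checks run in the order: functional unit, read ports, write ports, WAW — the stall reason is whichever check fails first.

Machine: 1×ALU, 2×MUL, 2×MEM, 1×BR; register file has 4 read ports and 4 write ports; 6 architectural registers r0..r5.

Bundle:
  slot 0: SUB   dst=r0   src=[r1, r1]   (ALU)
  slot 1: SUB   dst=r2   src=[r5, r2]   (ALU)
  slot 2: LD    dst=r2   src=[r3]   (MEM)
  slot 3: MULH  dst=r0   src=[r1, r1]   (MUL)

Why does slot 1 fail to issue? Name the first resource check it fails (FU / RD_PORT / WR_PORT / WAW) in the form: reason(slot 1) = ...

reason(slot 1) = FU

[0] ALU needs rd=1 wr=1: ok; after: ALU=0 MUL=2 MEM=2 BR=1, R=3, W=3
[1] ALU needs rd=2 wr=1: FU; after: ALU=0 MUL=2 MEM=2 BR=1, R=3, W=3
[2] MEM needs rd=1 wr=1: ok; after: ALU=0 MUL=2 MEM=1 BR=1, R=2, W=2
[3] MUL needs rd=1 wr=1: WAW; after: ALU=0 MUL=2 MEM=1 BR=1, R=2, W=2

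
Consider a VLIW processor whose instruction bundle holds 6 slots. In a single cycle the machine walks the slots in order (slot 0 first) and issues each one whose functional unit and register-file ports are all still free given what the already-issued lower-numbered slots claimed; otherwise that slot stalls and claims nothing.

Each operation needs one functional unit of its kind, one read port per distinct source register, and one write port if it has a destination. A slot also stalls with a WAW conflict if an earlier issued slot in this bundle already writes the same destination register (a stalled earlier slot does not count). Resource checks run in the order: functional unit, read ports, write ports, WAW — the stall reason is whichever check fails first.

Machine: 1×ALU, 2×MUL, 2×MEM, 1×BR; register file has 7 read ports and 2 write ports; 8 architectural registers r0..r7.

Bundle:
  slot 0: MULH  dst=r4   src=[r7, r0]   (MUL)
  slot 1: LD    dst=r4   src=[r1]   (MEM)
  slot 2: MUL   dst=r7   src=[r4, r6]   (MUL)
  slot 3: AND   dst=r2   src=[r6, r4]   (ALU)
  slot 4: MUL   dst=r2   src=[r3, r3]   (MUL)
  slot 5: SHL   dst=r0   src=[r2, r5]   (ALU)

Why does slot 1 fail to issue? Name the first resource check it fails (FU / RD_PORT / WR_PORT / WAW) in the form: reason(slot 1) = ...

slot 0 (MUL): ISSUE — free A1,Mu1,Ld2,B1 rp5 wp1
slot 1 (MEM): stall WAW — free A1,Mu1,Ld2,B1 rp5 wp1
slot 2 (MUL): ISSUE — free A1,Mu0,Ld2,B1 rp3 wp0
slot 3 (ALU): stall WR_PORT — free A1,Mu0,Ld2,B1 rp3 wp0
slot 4 (MUL): stall FU — free A1,Mu0,Ld2,B1 rp3 wp0
slot 5 (ALU): stall WR_PORT — free A1,Mu0,Ld2,B1 rp3 wp0

reason(slot 1) = WAW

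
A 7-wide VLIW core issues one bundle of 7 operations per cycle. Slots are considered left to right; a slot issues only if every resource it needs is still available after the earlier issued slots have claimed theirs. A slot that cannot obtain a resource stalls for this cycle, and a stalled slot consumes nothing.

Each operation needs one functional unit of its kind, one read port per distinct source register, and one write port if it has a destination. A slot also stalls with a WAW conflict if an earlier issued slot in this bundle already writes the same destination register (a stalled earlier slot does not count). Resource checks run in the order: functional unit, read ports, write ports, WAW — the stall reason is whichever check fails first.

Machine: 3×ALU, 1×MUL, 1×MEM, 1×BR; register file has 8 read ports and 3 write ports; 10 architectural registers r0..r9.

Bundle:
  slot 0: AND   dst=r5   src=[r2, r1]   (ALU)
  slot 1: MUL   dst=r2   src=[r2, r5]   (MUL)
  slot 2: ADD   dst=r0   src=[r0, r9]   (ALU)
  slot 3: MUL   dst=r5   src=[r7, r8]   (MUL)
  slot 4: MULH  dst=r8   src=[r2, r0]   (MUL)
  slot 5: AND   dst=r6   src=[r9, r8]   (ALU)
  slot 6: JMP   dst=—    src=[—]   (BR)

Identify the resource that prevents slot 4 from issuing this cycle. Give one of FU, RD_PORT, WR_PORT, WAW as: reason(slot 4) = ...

reason(slot 4) = FU

slot 0 (ALU): ISSUE — free A2,Mu1,Ld1,B1 rp6 wp2
slot 1 (MUL): ISSUE — free A2,Mu0,Ld1,B1 rp4 wp1
slot 2 (ALU): ISSUE — free A1,Mu0,Ld1,B1 rp2 wp0
slot 3 (MUL): stall FU — free A1,Mu0,Ld1,B1 rp2 wp0
slot 4 (MUL): stall FU — free A1,Mu0,Ld1,B1 rp2 wp0
slot 5 (ALU): stall WR_PORT — free A1,Mu0,Ld1,B1 rp2 wp0
slot 6 (BR): ISSUE — free A1,Mu0,Ld1,B0 rp2 wp0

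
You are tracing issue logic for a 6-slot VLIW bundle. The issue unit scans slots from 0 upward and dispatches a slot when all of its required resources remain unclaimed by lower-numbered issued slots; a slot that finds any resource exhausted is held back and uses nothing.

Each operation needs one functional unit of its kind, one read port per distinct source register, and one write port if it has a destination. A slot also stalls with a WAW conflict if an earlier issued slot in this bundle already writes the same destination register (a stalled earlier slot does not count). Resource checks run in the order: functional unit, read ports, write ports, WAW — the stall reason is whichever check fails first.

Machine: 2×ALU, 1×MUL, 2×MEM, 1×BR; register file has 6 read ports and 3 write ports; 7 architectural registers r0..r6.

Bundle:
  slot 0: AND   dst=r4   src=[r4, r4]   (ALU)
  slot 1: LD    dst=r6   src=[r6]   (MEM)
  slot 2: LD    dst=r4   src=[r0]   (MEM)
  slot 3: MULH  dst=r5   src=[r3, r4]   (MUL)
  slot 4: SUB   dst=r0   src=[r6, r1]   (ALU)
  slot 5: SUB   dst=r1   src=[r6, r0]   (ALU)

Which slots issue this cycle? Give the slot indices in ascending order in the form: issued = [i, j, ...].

[0] ALU needs rd=1 wr=1: ok; after: ALU=1 MUL=1 MEM=2 BR=1, R=5, W=2
[1] MEM needs rd=1 wr=1: ok; after: ALU=1 MUL=1 MEM=1 BR=1, R=4, W=1
[2] MEM needs rd=1 wr=1: WAW; after: ALU=1 MUL=1 MEM=1 BR=1, R=4, W=1
[3] MUL needs rd=2 wr=1: ok; after: ALU=1 MUL=0 MEM=1 BR=1, R=2, W=0
[4] ALU needs rd=2 wr=1: WR_PORT; after: ALU=1 MUL=0 MEM=1 BR=1, R=2, W=0
[5] ALU needs rd=2 wr=1: WR_PORT; after: ALU=1 MUL=0 MEM=1 BR=1, R=2, W=0

issued = [0, 1, 3]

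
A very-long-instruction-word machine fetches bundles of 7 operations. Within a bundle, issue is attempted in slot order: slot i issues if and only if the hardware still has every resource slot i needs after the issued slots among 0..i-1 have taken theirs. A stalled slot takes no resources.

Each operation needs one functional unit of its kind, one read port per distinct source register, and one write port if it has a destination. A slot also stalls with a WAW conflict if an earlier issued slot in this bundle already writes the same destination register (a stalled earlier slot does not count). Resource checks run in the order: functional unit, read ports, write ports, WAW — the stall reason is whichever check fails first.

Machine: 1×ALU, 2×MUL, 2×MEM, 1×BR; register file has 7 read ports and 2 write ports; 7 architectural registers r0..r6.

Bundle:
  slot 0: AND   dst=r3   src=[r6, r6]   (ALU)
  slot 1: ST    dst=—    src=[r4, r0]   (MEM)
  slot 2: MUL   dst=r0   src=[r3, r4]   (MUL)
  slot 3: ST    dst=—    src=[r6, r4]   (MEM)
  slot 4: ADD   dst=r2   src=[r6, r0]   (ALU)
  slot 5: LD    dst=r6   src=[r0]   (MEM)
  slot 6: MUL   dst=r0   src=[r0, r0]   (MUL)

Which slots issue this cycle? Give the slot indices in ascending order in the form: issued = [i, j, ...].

issued = [0, 1, 2, 3]

slot 0 (ALU): ISSUE — free A0,Mu2,Ld2,B1 rp6 wp1
slot 1 (MEM): ISSUE — free A0,Mu2,Ld1,B1 rp4 wp1
slot 2 (MUL): ISSUE — free A0,Mu1,Ld1,B1 rp2 wp0
slot 3 (MEM): ISSUE — free A0,Mu1,Ld0,B1 rp0 wp0
slot 4 (ALU): stall FU — free A0,Mu1,Ld0,B1 rp0 wp0
slot 5 (MEM): stall FU — free A0,Mu1,Ld0,B1 rp0 wp0
slot 6 (MUL): stall RD_PORT — free A0,Mu1,Ld0,B1 rp0 wp0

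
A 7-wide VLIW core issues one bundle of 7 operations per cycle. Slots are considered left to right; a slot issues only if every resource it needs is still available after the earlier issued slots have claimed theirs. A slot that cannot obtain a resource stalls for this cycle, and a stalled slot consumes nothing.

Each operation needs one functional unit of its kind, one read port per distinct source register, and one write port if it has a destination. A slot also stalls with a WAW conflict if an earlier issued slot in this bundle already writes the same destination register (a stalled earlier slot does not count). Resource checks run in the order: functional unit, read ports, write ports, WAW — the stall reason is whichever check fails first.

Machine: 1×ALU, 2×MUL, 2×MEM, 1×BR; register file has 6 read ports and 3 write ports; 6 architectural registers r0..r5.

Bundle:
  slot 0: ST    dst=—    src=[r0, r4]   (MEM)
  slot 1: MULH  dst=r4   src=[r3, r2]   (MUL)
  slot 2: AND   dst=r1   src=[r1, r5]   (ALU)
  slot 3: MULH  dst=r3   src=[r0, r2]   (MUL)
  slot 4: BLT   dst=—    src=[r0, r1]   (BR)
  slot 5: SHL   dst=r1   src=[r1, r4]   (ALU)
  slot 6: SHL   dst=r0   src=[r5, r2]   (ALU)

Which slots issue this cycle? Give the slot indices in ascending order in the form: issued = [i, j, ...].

issued = [0, 1, 2]

  0. MEM ⇒ go  {1A/2Mu/1Ld/1B | 4r 3w}
  1. MUL→r4 ⇒ go  {1A/1Mu/1Ld/1B | 2r 2w}
  2. ALU→r1 ⇒ go  {0A/1Mu/1Ld/1B | 0r 1w}
  3. MUL→r3 ⇒ no(RD_PORT)  {0A/1Mu/1Ld/1B | 0r 1w}
  4. BR ⇒ no(RD_PORT)  {0A/1Mu/1Ld/1B | 0r 1w}
  5. ALU→r1 ⇒ no(FU)  {0A/1Mu/1Ld/1B | 0r 1w}
  6. ALU→r0 ⇒ no(FU)  {0A/1Mu/1Ld/1B | 0r 1w}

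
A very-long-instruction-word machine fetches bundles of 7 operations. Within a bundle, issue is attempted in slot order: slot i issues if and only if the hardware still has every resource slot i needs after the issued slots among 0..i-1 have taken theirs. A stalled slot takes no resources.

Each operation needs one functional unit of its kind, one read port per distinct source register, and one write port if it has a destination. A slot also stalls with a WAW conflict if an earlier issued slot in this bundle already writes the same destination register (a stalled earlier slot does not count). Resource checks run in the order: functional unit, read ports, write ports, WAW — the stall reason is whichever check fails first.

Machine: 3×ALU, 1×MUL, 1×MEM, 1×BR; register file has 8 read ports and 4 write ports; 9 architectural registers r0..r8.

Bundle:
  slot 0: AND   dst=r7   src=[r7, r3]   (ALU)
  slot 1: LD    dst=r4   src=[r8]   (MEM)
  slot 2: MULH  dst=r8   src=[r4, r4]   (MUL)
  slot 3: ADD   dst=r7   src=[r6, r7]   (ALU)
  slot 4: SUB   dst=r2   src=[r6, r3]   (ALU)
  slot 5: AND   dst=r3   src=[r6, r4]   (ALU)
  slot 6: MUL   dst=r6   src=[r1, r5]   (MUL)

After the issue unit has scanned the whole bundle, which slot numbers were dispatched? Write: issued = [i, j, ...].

issued = [0, 1, 2, 4]

slot 0 (ALU): ISSUE — free A2,Mu1,Ld1,B1 rp6 wp3
slot 1 (MEM): ISSUE — free A2,Mu1,Ld0,B1 rp5 wp2
slot 2 (MUL): ISSUE — free A2,Mu0,Ld0,B1 rp4 wp1
slot 3 (ALU): stall WAW — free A2,Mu0,Ld0,B1 rp4 wp1
slot 4 (ALU): ISSUE — free A1,Mu0,Ld0,B1 rp2 wp0
slot 5 (ALU): stall WR_PORT — free A1,Mu0,Ld0,B1 rp2 wp0
slot 6 (MUL): stall FU — free A1,Mu0,Ld0,B1 rp2 wp0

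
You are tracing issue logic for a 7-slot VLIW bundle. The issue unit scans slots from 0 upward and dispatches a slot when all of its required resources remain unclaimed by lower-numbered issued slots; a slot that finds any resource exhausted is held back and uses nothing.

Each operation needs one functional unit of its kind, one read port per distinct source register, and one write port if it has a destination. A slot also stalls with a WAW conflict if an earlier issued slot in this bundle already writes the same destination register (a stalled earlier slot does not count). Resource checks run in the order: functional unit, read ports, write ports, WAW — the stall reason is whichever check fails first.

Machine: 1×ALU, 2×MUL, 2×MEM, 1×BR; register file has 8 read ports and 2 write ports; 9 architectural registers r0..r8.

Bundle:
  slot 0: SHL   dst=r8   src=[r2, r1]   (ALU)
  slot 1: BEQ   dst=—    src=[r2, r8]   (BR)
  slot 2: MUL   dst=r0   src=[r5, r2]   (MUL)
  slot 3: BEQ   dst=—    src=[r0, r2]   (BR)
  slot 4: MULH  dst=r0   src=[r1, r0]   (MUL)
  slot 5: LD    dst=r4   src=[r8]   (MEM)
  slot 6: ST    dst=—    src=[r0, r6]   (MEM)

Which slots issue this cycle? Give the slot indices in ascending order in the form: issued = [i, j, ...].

issued = [0, 1, 2, 6]

(0) want 1×ALU +2rd +1wr — yes → AL0|MU2|ME2|BR1|rd6|wr1
(1) want 1×BR +2rd +0wr — yes → AL0|MU2|ME2|BR0|rd4|wr1
(2) want 1×MUL +2rd +1wr — yes → AL0|MU1|ME2|BR0|rd2|wr0
(3) want 1×BR +2rd +0wr — FU → AL0|MU1|ME2|BR0|rd2|wr0
(4) want 1×MUL +2rd +1wr — WR_PORT → AL0|MU1|ME2|BR0|rd2|wr0
(5) want 1×MEM +1rd +1wr — WR_PORT → AL0|MU1|ME2|BR0|rd2|wr0
(6) want 1×MEM +2rd +0wr — yes → AL0|MU1|ME1|BR0|rd0|wr0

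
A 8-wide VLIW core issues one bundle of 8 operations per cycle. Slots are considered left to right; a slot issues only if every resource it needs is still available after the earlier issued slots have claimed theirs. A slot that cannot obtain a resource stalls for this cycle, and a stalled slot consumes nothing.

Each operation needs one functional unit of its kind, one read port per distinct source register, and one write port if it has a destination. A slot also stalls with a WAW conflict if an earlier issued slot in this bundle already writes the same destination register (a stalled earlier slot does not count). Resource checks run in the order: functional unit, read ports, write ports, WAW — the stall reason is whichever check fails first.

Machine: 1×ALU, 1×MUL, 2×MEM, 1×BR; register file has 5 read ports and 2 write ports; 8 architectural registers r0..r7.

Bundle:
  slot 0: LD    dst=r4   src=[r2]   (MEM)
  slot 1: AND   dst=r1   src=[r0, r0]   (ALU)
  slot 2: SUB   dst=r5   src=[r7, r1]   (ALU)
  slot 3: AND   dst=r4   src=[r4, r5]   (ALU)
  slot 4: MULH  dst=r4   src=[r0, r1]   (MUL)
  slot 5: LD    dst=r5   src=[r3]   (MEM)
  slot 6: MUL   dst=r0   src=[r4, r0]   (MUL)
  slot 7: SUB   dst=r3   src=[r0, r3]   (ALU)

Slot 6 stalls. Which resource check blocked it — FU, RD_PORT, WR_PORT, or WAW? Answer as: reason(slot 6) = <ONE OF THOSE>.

reason(slot 6) = WR_PORT

slot 0 (MEM): ISSUE — free A1,Mu1,Ld1,B1 rp4 wp1
slot 1 (ALU): ISSUE — free A0,Mu1,Ld1,B1 rp3 wp0
slot 2 (ALU): stall FU — free A0,Mu1,Ld1,B1 rp3 wp0
slot 3 (ALU): stall FU — free A0,Mu1,Ld1,B1 rp3 wp0
slot 4 (MUL): stall WR_PORT — free A0,Mu1,Ld1,B1 rp3 wp0
slot 5 (MEM): stall WR_PORT — free A0,Mu1,Ld1,B1 rp3 wp0
slot 6 (MUL): stall WR_PORT — free A0,Mu1,Ld1,B1 rp3 wp0
slot 7 (ALU): stall FU — free A0,Mu1,Ld1,B1 rp3 wp0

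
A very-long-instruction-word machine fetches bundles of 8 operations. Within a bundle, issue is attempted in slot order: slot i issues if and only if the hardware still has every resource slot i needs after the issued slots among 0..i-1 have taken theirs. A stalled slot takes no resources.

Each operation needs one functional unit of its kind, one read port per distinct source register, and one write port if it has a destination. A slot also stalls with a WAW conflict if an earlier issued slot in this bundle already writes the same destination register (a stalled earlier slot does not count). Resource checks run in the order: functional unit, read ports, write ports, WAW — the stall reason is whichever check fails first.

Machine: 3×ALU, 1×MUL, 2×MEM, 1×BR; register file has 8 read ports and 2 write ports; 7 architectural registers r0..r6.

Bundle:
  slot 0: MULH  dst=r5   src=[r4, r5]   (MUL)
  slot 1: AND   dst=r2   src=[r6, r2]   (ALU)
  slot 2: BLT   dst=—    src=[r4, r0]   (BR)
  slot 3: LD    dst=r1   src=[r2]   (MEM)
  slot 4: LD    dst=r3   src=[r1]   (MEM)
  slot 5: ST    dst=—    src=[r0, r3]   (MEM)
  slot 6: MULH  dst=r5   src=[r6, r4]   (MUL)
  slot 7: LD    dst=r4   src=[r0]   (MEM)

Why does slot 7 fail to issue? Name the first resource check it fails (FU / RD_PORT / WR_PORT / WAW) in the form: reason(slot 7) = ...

(0) want 1×MUL +2rd +1wr — yes → AL3|MU0|ME2|BR1|rd6|wr1
(1) want 1×ALU +2rd +1wr — yes → AL2|MU0|ME2|BR1|rd4|wr0
(2) want 1×BR +2rd +0wr — yes → AL2|MU0|ME2|BR0|rd2|wr0
(3) want 1×MEM +1rd +1wr — WR_PORT → AL2|MU0|ME2|BR0|rd2|wr0
(4) want 1×MEM +1rd +1wr — WR_PORT → AL2|MU0|ME2|BR0|rd2|wr0
(5) want 1×MEM +2rd +0wr — yes → AL2|MU0|ME1|BR0|rd0|wr0
(6) want 1×MUL +2rd +1wr — FU → AL2|MU0|ME1|BR0|rd0|wr0
(7) want 1×MEM +1rd +1wr — RD_PORT → AL2|MU0|ME1|BR0|rd0|wr0

reason(slot 7) = RD_PORT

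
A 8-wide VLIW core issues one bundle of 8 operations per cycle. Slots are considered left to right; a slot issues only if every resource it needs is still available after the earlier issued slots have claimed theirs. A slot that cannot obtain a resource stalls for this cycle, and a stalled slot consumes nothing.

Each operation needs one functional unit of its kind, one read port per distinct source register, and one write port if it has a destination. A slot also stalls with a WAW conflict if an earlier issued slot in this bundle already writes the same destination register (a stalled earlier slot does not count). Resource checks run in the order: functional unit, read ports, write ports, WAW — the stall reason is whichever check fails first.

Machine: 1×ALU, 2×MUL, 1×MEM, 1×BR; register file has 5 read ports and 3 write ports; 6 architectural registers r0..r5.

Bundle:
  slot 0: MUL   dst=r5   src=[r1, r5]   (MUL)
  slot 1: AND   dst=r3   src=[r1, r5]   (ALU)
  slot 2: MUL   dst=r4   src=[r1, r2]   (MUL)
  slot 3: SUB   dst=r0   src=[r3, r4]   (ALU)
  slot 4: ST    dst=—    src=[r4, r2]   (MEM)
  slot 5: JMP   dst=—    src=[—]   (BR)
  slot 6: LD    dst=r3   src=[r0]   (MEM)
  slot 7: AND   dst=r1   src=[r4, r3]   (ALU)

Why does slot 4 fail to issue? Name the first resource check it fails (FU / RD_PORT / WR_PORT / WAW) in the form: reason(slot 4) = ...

reason(slot 4) = RD_PORT

[0] MUL needs rd=2 wr=1: ok; after: ALU=1 MUL=1 MEM=1 BR=1, R=3, W=2
[1] ALU needs rd=2 wr=1: ok; after: ALU=0 MUL=1 MEM=1 BR=1, R=1, W=1
[2] MUL needs rd=2 wr=1: RD_PORT; after: ALU=0 MUL=1 MEM=1 BR=1, R=1, W=1
[3] ALU needs rd=2 wr=1: FU; after: ALU=0 MUL=1 MEM=1 BR=1, R=1, W=1
[4] MEM needs rd=2 wr=0: RD_PORT; after: ALU=0 MUL=1 MEM=1 BR=1, R=1, W=1
[5] BR needs rd=0 wr=0: ok; after: ALU=0 MUL=1 MEM=1 BR=0, R=1, W=1
[6] MEM needs rd=1 wr=1: WAW; after: ALU=0 MUL=1 MEM=1 BR=0, R=1, W=1
[7] ALU needs rd=2 wr=1: FU; after: ALU=0 MUL=1 MEM=1 BR=0, R=1, W=1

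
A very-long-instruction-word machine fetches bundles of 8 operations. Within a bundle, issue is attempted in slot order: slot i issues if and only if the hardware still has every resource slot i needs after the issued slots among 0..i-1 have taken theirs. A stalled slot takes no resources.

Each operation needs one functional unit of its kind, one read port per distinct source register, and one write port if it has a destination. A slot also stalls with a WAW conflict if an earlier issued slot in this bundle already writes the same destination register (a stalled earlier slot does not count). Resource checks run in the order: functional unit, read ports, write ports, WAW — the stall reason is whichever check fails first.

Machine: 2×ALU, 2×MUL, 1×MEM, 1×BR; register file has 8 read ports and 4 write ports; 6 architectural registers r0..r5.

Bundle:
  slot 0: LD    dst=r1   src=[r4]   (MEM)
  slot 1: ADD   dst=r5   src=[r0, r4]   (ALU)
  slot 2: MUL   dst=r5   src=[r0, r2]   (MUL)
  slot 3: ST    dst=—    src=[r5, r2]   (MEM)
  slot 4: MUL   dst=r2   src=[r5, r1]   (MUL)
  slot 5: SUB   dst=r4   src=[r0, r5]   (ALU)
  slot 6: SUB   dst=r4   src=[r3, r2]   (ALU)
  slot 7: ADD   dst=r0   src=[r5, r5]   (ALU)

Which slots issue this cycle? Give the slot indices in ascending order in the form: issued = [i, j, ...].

issued = [0, 1, 4, 5]

  0. MEM→r1 ⇒ go  {2A/2Mu/0Ld/1B | 7r 3w}
  1. ALU→r5 ⇒ go  {1A/2Mu/0Ld/1B | 5r 2w}
  2. MUL→r5 ⇒ no(WAW)  {1A/2Mu/0Ld/1B | 5r 2w}
  3. MEM ⇒ no(FU)  {1A/2Mu/0Ld/1B | 5r 2w}
  4. MUL→r2 ⇒ go  {1A/1Mu/0Ld/1B | 3r 1w}
  5. ALU→r4 ⇒ go  {0A/1Mu/0Ld/1B | 1r 0w}
  6. ALU→r4 ⇒ no(FU)  {0A/1Mu/0Ld/1B | 1r 0w}
  7. ALU→r0 ⇒ no(FU)  {0A/1Mu/0Ld/1B | 1r 0w}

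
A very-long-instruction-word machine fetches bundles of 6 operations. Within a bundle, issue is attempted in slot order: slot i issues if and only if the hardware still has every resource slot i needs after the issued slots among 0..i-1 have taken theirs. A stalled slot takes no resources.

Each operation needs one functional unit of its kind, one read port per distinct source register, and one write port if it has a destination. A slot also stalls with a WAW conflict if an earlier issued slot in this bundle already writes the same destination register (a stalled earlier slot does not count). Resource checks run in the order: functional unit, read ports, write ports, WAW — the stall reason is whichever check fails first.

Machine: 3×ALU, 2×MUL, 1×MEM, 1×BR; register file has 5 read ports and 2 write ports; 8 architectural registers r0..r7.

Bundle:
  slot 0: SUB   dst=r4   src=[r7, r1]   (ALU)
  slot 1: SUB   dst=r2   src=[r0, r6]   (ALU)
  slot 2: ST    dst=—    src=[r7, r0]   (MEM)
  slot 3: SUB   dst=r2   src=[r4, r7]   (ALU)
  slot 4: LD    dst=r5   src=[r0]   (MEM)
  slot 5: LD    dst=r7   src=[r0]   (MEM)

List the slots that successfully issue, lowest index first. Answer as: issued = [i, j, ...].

issued = [0, 1]

slot 0 (ALU): ISSUE — free A2,Mu2,Ld1,B1 rp3 wp1
slot 1 (ALU): ISSUE — free A1,Mu2,Ld1,B1 rp1 wp0
slot 2 (MEM): stall RD_PORT — free A1,Mu2,Ld1,B1 rp1 wp0
slot 3 (ALU): stall RD_PORT — free A1,Mu2,Ld1,B1 rp1 wp0
slot 4 (MEM): stall WR_PORT — free A1,Mu2,Ld1,B1 rp1 wp0
slot 5 (MEM): stall WR_PORT — free A1,Mu2,Ld1,B1 rp1 wp0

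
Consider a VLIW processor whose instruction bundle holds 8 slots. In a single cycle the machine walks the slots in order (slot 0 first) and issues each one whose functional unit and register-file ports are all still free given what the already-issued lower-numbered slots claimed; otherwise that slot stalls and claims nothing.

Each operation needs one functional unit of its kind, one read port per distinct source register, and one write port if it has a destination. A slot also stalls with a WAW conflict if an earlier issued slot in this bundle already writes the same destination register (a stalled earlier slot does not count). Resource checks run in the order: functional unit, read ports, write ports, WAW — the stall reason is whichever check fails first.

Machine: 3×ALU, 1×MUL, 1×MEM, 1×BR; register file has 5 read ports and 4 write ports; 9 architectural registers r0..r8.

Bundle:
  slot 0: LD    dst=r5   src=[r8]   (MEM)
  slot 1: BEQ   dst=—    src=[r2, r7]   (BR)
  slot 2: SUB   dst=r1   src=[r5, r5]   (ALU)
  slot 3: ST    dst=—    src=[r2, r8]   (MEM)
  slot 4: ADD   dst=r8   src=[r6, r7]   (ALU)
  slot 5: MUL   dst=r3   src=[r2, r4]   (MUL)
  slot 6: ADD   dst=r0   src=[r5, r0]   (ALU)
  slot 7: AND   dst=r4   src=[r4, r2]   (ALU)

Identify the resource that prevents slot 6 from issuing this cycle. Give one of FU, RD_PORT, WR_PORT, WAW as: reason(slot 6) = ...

#0 MEM src=r8 dispatched  <A:3 Mu:1 Ld:0 B:1 rd:4 wr:3>
#1 BR src=r2,r7 dispatched  <A:3 Mu:1 Ld:0 B:0 rd:2 wr:3>
#2 ALU src=r5,r5 dispatched  <A:2 Mu:1 Ld:0 B:0 rd:1 wr:2>
#3 MEM src=r2,r8 held:FU  <A:2 Mu:1 Ld:0 B:0 rd:1 wr:2>
#4 ALU src=r6,r7 held:RD_PORT  <A:2 Mu:1 Ld:0 B:0 rd:1 wr:2>
#5 MUL src=r2,r4 held:RD_PORT  <A:2 Mu:1 Ld:0 B:0 rd:1 wr:2>
#6 ALU src=r5,r0 held:RD_PORT  <A:2 Mu:1 Ld:0 B:0 rd:1 wr:2>
#7 ALU src=r4,r2 held:RD_PORT  <A:2 Mu:1 Ld:0 B:0 rd:1 wr:2>

reason(slot 6) = RD_PORT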